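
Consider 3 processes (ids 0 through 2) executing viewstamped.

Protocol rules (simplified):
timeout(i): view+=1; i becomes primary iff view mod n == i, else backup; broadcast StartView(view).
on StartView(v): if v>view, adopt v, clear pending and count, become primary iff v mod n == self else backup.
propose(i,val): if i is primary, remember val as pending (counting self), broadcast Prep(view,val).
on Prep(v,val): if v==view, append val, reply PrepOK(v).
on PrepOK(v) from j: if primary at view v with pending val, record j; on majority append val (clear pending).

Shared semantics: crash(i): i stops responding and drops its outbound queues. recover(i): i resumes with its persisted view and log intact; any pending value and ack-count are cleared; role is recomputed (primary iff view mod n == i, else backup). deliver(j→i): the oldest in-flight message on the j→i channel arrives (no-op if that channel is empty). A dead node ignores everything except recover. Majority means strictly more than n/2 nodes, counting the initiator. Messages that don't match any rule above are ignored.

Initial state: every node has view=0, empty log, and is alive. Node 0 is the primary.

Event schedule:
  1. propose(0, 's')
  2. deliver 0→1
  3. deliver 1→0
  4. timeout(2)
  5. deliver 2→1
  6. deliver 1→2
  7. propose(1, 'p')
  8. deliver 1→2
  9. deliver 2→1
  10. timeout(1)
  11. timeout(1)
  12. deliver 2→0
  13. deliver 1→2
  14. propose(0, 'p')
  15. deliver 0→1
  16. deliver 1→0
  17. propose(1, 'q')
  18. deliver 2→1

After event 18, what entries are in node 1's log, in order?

1. propose(0,'s'):  nop
2. deliver 0→1:  <1:back v0 s>
3. deliver 1→0:  <0:prim v0 s>
4. timeout(2):  <2:back v1 ->
5. deliver 2→1:  <1:prim v1 s>
6. deliver 1→2:  nop
7. propose(1,'p'):  nop
8. deliver 1→2:  <2:back v1 p>
9. deliver 2→1:  <1:prim v1 s,p>
10. timeout(1):  <1:back v2 s,p>
11. timeout(1):  <1:back v3 s,p>
12. deliver 2→0:  <0:back v1 s>
13. deliver 1→2:  <2:prim v2 p>
14. propose(0,'p'):  nop
15. deliver 0→1:  nop
16. deliver 1→0:  <0:back v1 s,p>
17. propose(1,'q'):  nop
18. deliver 2→1:  nop

s,p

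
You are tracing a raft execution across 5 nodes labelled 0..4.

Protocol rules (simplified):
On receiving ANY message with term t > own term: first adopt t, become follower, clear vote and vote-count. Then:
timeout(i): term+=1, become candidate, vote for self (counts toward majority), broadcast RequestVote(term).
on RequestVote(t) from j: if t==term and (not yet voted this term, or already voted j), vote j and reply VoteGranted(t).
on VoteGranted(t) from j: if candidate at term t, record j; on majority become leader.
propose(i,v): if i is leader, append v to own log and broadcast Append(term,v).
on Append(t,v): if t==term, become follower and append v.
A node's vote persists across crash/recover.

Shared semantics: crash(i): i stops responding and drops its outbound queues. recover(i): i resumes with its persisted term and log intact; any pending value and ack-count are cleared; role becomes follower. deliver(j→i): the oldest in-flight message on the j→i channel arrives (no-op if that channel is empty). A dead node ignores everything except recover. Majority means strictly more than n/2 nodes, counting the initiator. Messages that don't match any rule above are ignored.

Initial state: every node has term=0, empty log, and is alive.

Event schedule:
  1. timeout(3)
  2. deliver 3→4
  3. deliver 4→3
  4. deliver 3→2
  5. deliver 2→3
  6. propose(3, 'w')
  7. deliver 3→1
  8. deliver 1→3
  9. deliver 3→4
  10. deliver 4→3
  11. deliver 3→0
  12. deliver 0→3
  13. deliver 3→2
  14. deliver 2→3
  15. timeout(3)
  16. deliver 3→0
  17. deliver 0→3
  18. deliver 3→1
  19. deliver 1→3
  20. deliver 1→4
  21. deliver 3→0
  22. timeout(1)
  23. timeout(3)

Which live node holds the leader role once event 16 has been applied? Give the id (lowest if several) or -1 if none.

-1

step 1 timeout(3): 3={cand,t=1,log=-}
step 2 deliver 3→4: 4={foll,t=1,log=-}
step 3 deliver 4→3: —
step 4 deliver 3→2: 2={foll,t=1,log=-}
step 5 deliver 2→3: 3={lead,t=1,log=-}
step 6 propose(3,'w'): 3={lead,t=1,log=w}
step 7 deliver 3→1: 1={foll,t=1,log=-}
step 8 deliver 1→3: —
step 9 deliver 3→4: 4={foll,t=1,log=w}
step 10 deliver 4→3: —
step 11 deliver 3→0: 0={foll,t=1,log=-}
step 12 deliver 0→3: —
step 13 deliver 3→2: 2={foll,t=1,log=w}
step 14 deliver 2→3: —
step 15 timeout(3): 3={cand,t=2,log=w}
step 16 deliver 3→0: 0={foll,t=1,log=w}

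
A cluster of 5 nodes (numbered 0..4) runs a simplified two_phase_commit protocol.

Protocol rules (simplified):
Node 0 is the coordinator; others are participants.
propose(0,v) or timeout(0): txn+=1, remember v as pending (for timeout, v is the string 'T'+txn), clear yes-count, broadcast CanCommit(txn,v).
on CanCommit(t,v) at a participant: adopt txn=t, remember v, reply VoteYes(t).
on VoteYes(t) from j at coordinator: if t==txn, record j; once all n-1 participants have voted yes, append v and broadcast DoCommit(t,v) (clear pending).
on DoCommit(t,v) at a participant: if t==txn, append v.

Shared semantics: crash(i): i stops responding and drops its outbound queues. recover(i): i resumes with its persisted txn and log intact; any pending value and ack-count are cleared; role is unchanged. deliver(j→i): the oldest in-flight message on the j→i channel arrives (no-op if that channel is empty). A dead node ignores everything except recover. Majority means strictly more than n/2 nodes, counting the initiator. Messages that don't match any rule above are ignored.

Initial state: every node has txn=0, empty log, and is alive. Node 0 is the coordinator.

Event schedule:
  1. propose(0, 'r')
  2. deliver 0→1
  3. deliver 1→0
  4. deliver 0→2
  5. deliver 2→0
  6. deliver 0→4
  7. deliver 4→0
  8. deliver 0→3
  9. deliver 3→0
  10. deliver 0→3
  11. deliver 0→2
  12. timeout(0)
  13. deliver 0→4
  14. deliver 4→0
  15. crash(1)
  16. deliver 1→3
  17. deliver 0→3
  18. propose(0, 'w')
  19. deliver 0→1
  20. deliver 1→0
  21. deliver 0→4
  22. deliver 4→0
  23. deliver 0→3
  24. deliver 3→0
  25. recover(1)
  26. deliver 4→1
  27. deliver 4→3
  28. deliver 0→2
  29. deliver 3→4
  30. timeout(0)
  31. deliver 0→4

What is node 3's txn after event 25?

3

step 1 propose(0,'r'): 0={coor,t=1,log=-}
step 2 deliver 0→1: 1={part,t=1,log=-}
step 3 deliver 1→0: —
step 4 deliver 0→2: 2={part,t=1,log=-}
step 5 deliver 2→0: —
step 6 deliver 0→4: 4={part,t=1,log=-}
step 7 deliver 4→0: —
step 8 deliver 0→3: 3={part,t=1,log=-}
step 9 deliver 3→0: 0={coor,t=1,log=r}
step 10 deliver 0→3: 3={part,t=1,log=r}
step 11 deliver 0→2: 2={part,t=1,log=r}
step 12 timeout(0): 0={coor,t=2,log=r}
step 13 deliver 0→4: 4={part,t=1,log=r}
step 14 deliver 4→0: —
step 15 crash(1): 1={✗part,t=1,log=-}
step 16 deliver 1→3: —
step 17 deliver 0→3: 3={part,t=2,log=r}
step 18 propose(0,'w'): 0={coor,t=3,log=r}
step 19 deliver 0→1: —
step 20 deliver 1→0: —
step 21 deliver 0→4: 4={part,t=2,log=r}
step 22 deliver 4→0: —
step 23 deliver 0→3: 3={part,t=3,log=r}
step 24 deliver 3→0: —
step 25 recover(1): 1={part,t=1,log=-}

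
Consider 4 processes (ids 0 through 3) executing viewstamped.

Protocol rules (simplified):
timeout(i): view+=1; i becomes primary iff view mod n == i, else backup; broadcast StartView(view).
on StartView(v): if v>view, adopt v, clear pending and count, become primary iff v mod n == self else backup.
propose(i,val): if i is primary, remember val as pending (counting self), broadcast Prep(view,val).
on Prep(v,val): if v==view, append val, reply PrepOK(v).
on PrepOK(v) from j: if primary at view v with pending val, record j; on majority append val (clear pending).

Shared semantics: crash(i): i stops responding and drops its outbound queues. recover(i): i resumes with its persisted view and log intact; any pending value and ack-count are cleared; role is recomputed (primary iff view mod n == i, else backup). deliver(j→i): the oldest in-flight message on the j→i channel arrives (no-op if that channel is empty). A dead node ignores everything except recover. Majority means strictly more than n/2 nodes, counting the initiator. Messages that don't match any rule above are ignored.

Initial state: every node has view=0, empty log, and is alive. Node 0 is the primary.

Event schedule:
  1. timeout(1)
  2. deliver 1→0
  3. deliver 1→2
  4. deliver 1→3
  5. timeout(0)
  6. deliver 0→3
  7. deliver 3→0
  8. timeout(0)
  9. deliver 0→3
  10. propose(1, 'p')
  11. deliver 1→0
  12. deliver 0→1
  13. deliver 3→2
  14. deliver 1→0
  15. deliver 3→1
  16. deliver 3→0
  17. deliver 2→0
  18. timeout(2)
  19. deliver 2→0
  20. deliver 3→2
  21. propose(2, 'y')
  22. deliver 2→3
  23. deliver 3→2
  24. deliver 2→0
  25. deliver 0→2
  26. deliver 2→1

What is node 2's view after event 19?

1. timeout(1):  <1:prim v1 ->
2. deliver 1→0:  <0:back v1 ->
3. deliver 1→2:  <2:back v1 ->
4. deliver 1→3:  <3:back v1 ->
5. timeout(0):  <0:back v2 ->
6. deliver 0→3:  <3:back v2 ->
7. deliver 3→0:  nop
8. timeout(0):  <0:back v3 ->
9. deliver 0→3:  <3:prim v3 ->
10. propose(1,'p'):  nop
11. deliver 1→0:  nop
12. deliver 0→1:  <1:back v2 ->
13. deliver 3→2:  nop
14. deliver 1→0:  nop
15. deliver 3→1:  nop
16. deliver 3→0:  nop
17. deliver 2→0:  nop
18. timeout(2):  <2:prim v2 ->
19. deliver 2→0:  nop

2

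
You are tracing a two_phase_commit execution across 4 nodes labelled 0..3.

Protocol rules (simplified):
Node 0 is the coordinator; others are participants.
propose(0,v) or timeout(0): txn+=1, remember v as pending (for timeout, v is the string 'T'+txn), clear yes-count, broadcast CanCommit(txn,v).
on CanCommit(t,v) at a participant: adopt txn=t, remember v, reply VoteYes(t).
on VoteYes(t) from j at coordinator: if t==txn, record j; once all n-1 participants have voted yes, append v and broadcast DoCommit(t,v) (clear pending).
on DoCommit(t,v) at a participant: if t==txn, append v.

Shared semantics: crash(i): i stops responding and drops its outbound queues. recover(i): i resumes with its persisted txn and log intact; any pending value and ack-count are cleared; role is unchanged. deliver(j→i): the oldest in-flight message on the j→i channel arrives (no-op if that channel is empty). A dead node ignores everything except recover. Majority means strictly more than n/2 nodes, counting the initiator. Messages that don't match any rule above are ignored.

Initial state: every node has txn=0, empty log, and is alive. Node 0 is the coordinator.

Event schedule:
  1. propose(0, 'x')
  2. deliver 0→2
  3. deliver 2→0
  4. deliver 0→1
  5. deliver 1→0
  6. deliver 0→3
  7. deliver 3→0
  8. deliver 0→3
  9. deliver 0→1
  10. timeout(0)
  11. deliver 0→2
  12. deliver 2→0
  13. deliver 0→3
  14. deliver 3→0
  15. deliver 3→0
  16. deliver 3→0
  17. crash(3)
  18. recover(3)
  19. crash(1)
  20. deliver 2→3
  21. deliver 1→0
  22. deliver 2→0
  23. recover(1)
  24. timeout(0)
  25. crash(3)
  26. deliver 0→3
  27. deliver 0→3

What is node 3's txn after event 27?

2

[1] propose(0,'x') → N0(coor t1 [-])
[2] deliver 0→2 → N2(part t1 [-])
[3] deliver 2→0 → ∅
[4] deliver 0→1 → N1(part t1 [-])
[5] deliver 1→0 → ∅
[6] deliver 0→3 → N3(part t1 [-])
[7] deliver 3→0 → N0(coor t1 [x])
[8] deliver 0→3 → N3(part t1 [x])
[9] deliver 0→1 → N1(part t1 [x])
[10] timeout(0) → N0(coor t2 [x])
[11] deliver 0→2 → N2(part t1 [x])
[12] deliver 2→0 → ∅
[13] deliver 0→3 → N3(part t2 [x])
[14] deliver 3→0 → ∅
[15] deliver 3→0 → ∅
[16] deliver 3→0 → ∅
[17] crash(3) → N3(✗part t2 [x])
[18] recover(3) → N3(part t2 [x])
[19] crash(1) → N1(✗part t1 [x])
[20] deliver 2→3 → ∅
[21] deliver 1→0 → ∅
[22] deliver 2→0 → ∅
[23] recover(1) → N1(part t1 [x])
[24] timeout(0) → N0(coor t3 [x])
[25] crash(3) → N3(✗part t2 [x])
[26] deliver 0→3 → ∅
[27] deliver 0→3 → ∅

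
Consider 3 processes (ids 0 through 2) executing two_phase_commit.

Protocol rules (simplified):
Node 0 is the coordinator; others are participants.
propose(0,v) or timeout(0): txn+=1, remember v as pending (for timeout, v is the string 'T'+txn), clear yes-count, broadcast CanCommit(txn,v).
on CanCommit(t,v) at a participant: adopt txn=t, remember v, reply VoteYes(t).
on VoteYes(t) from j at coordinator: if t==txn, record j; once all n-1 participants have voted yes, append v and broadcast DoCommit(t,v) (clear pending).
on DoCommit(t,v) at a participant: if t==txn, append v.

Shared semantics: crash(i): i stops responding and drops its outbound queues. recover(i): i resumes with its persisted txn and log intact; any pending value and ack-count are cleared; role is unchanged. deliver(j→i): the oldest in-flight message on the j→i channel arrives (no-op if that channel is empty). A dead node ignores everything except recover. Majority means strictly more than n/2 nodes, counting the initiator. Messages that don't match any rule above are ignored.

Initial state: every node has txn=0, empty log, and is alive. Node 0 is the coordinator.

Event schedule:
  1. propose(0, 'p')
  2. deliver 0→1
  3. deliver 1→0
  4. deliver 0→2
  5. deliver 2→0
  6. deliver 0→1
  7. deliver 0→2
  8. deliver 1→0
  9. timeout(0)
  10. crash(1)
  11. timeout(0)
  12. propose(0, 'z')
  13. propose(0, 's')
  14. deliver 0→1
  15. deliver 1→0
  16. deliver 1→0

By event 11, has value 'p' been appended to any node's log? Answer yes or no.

after 1 — propose(0,'p'): n0:coor/t1/[-]
after 2 — deliver 0→1: n1:part/t1/[-]
after 3 — deliver 1→0: ·
after 4 — deliver 0→2: n2:part/t1/[-]
after 5 — deliver 2→0: n0:coor/t1/[p]
after 6 — deliver 0→1: n1:part/t1/[p]
after 7 — deliver 0→2: n2:part/t1/[p]
after 8 — deliver 1→0: ·
after 9 — timeout(0): n0:coor/t2/[p]
after 10 — crash(1): n1:✗part/t1/[p]
after 11 — timeout(0): n0:coor/t3/[p]

yes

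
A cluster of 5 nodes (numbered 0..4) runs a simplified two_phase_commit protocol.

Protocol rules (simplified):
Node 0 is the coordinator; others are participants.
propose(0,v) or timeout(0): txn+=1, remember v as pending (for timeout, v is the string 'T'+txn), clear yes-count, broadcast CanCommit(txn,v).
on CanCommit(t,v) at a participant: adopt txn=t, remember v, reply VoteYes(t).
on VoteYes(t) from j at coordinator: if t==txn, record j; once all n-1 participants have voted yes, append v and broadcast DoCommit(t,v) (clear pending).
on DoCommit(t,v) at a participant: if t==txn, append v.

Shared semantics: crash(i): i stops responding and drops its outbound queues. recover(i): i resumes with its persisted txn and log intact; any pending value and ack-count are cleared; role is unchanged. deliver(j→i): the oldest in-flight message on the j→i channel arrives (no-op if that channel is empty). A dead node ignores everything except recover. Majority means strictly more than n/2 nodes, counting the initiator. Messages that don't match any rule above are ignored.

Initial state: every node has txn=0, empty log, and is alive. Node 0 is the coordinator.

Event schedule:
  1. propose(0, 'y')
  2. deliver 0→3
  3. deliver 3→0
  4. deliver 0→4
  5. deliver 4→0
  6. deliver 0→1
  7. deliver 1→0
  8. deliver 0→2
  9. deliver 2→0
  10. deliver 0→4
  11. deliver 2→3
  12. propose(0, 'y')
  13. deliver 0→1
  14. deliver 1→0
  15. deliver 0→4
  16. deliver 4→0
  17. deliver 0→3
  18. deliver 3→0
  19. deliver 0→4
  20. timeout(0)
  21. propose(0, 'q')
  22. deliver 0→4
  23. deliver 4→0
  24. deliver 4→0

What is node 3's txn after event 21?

1

e1 propose(0,'y'): 0[coor,t=1,-]
e2 deliver 0→3: 3[part,t=1,-]
e3 deliver 3→0: ·
e4 deliver 0→4: 4[part,t=1,-]
e5 deliver 4→0: ·
e6 deliver 0→1: 1[part,t=1,-]
e7 deliver 1→0: ·
e8 deliver 0→2: 2[part,t=1,-]
e9 deliver 2→0: 0[coor,t=1,y]
e10 deliver 0→4: 4[part,t=1,y]
e11 deliver 2→3: ·
e12 propose(0,'y'): 0[coor,t=2,y]
e13 deliver 0→1: 1[part,t=1,y]
e14 deliver 1→0: ·
e15 deliver 0→4: 4[part,t=2,y]
e16 deliver 4→0: ·
e17 deliver 0→3: 3[part,t=1,y]
e18 deliver 3→0: ·
e19 deliver 0→4: ·
e20 timeout(0): 0[coor,t=3,y]
e21 propose(0,'q'): 0[coor,t=4,y]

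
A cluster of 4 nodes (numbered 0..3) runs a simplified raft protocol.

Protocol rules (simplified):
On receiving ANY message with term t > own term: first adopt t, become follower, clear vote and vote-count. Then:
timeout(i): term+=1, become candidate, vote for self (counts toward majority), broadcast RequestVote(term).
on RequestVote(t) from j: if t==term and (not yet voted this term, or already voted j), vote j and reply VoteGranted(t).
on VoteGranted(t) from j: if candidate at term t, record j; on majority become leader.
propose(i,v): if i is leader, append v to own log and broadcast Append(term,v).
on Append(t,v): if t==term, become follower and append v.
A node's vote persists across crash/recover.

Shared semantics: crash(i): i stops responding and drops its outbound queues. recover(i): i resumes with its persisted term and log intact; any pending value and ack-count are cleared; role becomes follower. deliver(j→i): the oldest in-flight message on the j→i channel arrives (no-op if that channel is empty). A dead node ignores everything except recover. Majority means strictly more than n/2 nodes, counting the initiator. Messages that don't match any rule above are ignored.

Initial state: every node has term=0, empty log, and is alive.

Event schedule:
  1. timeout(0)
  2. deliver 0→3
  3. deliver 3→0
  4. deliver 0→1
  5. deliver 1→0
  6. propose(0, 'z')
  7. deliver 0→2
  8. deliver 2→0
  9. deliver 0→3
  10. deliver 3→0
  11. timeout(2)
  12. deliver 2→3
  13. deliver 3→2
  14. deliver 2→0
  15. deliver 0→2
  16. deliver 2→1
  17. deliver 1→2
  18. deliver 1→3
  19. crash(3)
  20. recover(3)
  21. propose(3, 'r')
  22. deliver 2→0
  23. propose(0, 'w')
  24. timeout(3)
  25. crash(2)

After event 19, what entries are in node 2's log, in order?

after 1 — timeout(0): n0:cand/t1/[-]
after 2 — deliver 0→3: n3:foll/t1/[-]
after 3 — deliver 3→0: ·
after 4 — deliver 0→1: n1:foll/t1/[-]
after 5 — deliver 1→0: n0:lead/t1/[-]
after 6 — propose(0,'z'): n0:lead/t1/[z]
after 7 — deliver 0→2: n2:foll/t1/[-]
after 8 — deliver 2→0: ·
after 9 — deliver 0→3: n3:foll/t1/[z]
after 10 — deliver 3→0: ·
after 11 — timeout(2): n2:cand/t2/[-]
after 12 — deliver 2→3: n3:foll/t2/[z]
after 13 — deliver 3→2: ·
after 14 — deliver 2→0: n0:foll/t2/[z]
after 15 — deliver 0→2: ·
after 16 — deliver 2→1: n1:foll/t2/[-]
after 17 — deliver 1→2: n2:lead/t2/[-]
after 18 — deliver 1→3: ·
after 19 — crash(3): n3:✗foll/t2/[z]

empty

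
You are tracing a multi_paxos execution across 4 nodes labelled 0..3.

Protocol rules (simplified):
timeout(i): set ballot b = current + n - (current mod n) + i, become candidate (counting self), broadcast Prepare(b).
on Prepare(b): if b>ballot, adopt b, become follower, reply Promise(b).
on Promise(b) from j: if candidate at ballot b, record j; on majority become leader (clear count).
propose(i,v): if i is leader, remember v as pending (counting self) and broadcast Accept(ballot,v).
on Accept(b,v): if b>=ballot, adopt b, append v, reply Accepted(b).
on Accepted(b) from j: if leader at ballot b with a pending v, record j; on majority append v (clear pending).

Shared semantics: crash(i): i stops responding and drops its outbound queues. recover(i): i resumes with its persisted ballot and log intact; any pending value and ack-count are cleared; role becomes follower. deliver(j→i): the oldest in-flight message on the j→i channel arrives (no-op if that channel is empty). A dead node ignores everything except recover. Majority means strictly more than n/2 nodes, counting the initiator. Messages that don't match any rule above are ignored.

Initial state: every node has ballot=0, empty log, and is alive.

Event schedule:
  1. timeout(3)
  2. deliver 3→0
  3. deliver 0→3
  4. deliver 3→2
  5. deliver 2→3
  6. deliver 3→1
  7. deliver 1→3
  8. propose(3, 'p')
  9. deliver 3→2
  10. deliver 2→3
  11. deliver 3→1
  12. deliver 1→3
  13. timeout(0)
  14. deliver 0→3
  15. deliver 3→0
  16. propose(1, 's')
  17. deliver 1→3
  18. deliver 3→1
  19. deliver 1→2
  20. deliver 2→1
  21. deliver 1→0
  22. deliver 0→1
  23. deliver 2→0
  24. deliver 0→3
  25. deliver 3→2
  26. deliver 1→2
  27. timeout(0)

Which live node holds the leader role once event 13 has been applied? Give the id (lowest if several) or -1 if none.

e1 timeout(3): 3[cand,b=7,-]
e2 deliver 3→0: 0[foll,b=7,-]
e3 deliver 0→3: ·
e4 deliver 3→2: 2[foll,b=7,-]
e5 deliver 2→3: 3[lead,b=7,-]
e6 deliver 3→1: 1[foll,b=7,-]
e7 deliver 1→3: ·
e8 propose(3,'p'): ·
e9 deliver 3→2: 2[foll,b=7,p]
e10 deliver 2→3: ·
e11 deliver 3→1: 1[foll,b=7,p]
e12 deliver 1→3: 3[lead,b=7,p]
e13 timeout(0): 0[cand,b=8,-]

3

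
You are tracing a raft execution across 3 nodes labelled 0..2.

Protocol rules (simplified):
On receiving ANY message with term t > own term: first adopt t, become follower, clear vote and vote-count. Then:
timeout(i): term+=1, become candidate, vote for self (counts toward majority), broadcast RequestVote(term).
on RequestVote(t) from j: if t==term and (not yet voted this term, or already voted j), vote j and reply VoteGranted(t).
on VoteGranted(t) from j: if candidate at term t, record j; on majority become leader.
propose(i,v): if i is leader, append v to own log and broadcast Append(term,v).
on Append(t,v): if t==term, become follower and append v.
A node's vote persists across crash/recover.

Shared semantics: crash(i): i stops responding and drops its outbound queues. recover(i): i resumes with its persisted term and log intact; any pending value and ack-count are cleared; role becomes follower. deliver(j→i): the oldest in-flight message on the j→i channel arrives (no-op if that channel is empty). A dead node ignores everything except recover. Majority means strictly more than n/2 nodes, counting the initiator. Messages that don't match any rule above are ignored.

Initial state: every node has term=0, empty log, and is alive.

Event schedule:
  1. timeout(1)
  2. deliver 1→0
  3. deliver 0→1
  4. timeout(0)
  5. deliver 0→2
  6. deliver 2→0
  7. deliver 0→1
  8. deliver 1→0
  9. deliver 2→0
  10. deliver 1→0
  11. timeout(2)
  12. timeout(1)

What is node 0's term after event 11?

2

after 1 — timeout(1): n1:cand/t1/[-]
after 2 — deliver 1→0: n0:foll/t1/[-]
after 3 — deliver 0→1: n1:lead/t1/[-]
after 4 — timeout(0): n0:cand/t2/[-]
after 5 — deliver 0→2: n2:foll/t2/[-]
after 6 — deliver 2→0: n0:lead/t2/[-]
after 7 — deliver 0→1: n1:foll/t2/[-]
after 8 — deliver 1→0: ·
after 9 — deliver 2→0: ·
after 10 — deliver 1→0: ·
after 11 — timeout(2): n2:cand/t3/[-]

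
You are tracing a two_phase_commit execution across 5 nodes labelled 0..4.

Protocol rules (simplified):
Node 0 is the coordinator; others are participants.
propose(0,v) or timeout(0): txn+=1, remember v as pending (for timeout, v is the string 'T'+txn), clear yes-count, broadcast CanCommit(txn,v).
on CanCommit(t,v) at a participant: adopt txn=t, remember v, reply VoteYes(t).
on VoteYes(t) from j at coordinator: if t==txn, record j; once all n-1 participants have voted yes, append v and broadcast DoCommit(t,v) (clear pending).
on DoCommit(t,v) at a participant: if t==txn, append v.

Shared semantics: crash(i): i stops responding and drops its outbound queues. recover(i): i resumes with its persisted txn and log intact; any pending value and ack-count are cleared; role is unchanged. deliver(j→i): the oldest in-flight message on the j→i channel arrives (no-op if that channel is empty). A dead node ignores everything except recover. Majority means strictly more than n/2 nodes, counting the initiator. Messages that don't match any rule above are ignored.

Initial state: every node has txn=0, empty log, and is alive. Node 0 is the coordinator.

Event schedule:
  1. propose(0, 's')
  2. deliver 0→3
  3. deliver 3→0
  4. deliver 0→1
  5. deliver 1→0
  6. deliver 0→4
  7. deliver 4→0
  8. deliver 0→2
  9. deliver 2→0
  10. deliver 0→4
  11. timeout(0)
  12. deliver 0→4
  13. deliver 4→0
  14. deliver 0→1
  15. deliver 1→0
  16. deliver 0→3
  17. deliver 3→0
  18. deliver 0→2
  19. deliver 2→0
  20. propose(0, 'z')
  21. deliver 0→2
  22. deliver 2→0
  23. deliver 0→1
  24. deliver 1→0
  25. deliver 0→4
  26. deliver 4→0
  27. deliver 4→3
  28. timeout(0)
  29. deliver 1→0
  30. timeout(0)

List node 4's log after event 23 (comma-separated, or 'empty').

s

[1] propose(0,'s') → N0(coor t1 [-])
[2] deliver 0→3 → N3(part t1 [-])
[3] deliver 3→0 → ∅
[4] deliver 0→1 → N1(part t1 [-])
[5] deliver 1→0 → ∅
[6] deliver 0→4 → N4(part t1 [-])
[7] deliver 4→0 → ∅
[8] deliver 0→2 → N2(part t1 [-])
[9] deliver 2→0 → N0(coor t1 [s])
[10] deliver 0→4 → N4(part t1 [s])
[11] timeout(0) → N0(coor t2 [s])
[12] deliver 0→4 → N4(part t2 [s])
[13] deliver 4→0 → ∅
[14] deliver 0→1 → N1(part t1 [s])
[15] deliver 1→0 → ∅
[16] deliver 0→3 → N3(part t1 [s])
[17] deliver 3→0 → ∅
[18] deliver 0→2 → N2(part t1 [s])
[19] deliver 2→0 → ∅
[20] propose(0,'z') → N0(coor t3 [s])
[21] deliver 0→2 → N2(part t2 [s])
[22] deliver 2→0 → ∅
[23] deliver 0→1 → N1(part t2 [s])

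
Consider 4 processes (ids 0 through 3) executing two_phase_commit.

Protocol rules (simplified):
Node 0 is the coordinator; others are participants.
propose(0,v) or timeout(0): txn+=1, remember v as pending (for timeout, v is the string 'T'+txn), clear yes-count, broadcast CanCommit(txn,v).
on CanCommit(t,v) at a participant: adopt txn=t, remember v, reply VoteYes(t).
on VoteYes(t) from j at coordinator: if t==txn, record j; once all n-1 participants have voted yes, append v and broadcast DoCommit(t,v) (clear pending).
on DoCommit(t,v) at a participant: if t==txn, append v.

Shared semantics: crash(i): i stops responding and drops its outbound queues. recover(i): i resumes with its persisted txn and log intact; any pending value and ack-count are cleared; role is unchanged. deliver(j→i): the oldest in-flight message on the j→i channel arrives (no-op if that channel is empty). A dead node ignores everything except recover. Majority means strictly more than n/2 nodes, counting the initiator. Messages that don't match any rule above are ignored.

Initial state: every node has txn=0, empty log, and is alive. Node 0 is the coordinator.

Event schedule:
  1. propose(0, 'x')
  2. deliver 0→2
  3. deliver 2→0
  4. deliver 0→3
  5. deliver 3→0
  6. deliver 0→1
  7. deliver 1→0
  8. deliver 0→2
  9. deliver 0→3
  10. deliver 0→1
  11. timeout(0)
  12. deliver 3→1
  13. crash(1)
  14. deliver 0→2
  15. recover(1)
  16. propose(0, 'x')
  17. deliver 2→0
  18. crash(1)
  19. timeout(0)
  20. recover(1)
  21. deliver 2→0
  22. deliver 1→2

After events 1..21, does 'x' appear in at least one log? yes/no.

1. propose(0,'x'):  <0:coor t1 ->
2. deliver 0→2:  <2:part t1 ->
3. deliver 2→0:  nop
4. deliver 0→3:  <3:part t1 ->
5. deliver 3→0:  nop
6. deliver 0→1:  <1:part t1 ->
7. deliver 1→0:  <0:coor t1 x>
8. deliver 0→2:  <2:part t1 x>
9. deliver 0→3:  <3:part t1 x>
10. deliver 0→1:  <1:part t1 x>
11. timeout(0):  <0:coor t2 x>
12. deliver 3→1:  nop
13. crash(1):  <1:✗part t1 x>
14. deliver 0→2:  <2:part t2 x>
15. recover(1):  <1:part t1 x>
16. propose(0,'x'):  <0:coor t3 x>
17. deliver 2→0:  nop
18. crash(1):  <1:✗part t1 x>
19. timeout(0):  <0:coor t4 x>
20. recover(1):  <1:part t1 x>
21. deliver 2→0:  nop

yes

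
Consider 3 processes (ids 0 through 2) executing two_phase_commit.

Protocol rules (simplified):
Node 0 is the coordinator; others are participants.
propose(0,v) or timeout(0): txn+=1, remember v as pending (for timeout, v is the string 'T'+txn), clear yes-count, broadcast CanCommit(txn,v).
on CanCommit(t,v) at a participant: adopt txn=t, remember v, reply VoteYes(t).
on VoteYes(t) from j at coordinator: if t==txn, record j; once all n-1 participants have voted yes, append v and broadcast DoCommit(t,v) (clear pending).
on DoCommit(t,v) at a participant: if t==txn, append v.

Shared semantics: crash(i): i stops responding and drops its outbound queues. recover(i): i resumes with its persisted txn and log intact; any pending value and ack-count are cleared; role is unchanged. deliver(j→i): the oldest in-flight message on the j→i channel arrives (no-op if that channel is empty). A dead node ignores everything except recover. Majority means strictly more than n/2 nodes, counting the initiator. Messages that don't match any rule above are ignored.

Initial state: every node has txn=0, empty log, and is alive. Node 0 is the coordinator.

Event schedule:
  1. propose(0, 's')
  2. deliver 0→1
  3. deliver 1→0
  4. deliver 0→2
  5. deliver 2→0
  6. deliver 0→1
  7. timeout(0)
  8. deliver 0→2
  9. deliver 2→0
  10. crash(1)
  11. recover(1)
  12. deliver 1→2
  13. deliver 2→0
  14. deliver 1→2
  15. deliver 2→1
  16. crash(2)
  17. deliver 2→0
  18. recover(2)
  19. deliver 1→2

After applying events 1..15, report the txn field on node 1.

1

1. propose(0,'s'):  <0:coor t1 ->
2. deliver 0→1:  <1:part t1 ->
3. deliver 1→0:  nop
4. deliver 0→2:  <2:part t1 ->
5. deliver 2→0:  <0:coor t1 s>
6. deliver 0→1:  <1:part t1 s>
7. timeout(0):  <0:coor t2 s>
8. deliver 0→2:  <2:part t1 s>
9. deliver 2→0:  nop
10. crash(1):  <1:✗part t1 s>
11. recover(1):  <1:part t1 s>
12. deliver 1→2:  nop
13. deliver 2→0:  nop
14. deliver 1→2:  nop
15. deliver 2→1:  nop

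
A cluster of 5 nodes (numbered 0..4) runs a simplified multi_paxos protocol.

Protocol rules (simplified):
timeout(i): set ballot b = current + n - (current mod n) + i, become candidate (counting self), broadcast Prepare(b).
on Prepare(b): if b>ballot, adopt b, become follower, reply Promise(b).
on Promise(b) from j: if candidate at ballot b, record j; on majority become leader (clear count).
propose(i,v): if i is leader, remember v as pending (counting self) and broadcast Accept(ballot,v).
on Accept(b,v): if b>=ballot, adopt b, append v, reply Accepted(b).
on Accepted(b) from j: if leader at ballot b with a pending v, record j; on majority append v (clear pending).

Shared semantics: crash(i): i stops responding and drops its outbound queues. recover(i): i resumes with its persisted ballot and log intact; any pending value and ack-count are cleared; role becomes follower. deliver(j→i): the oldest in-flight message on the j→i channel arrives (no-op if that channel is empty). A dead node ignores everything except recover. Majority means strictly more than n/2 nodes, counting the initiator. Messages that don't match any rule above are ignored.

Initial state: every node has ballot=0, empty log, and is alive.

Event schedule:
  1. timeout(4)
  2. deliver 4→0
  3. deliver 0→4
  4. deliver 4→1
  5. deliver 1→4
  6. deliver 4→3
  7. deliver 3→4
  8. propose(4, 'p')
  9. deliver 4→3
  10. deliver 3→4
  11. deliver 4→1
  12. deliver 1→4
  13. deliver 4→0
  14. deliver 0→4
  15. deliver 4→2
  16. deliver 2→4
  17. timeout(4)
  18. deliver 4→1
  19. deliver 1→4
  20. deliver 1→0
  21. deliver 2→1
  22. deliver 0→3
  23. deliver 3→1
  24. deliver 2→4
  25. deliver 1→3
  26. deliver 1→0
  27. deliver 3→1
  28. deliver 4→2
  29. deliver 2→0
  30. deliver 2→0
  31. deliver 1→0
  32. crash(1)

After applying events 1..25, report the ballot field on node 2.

9

[1] timeout(4) → N4(cand b9 [-])
[2] deliver 4→0 → N0(foll b9 [-])
[3] deliver 0→4 → ∅
[4] deliver 4→1 → N1(foll b9 [-])
[5] deliver 1→4 → N4(lead b9 [-])
[6] deliver 4→3 → N3(foll b9 [-])
[7] deliver 3→4 → ∅
[8] propose(4,'p') → ∅
[9] deliver 4→3 → N3(foll b9 [p])
[10] deliver 3→4 → ∅
[11] deliver 4→1 → N1(foll b9 [p])
[12] deliver 1→4 → N4(lead b9 [p])
[13] deliver 4→0 → N0(foll b9 [p])
[14] deliver 0→4 → ∅
[15] deliver 4→2 → N2(foll b9 [-])
[16] deliver 2→4 → ∅
[17] timeout(4) → N4(cand b14 [p])
[18] deliver 4→1 → N1(foll b14 [p])
[19] deliver 1→4 → ∅
[20] deliver 1→0 → ∅
[21] deliver 2→1 → ∅
[22] deliver 0→3 → ∅
[23] deliver 3→1 → ∅
[24] deliver 2→4 → ∅
[25] deliver 1→3 → ∅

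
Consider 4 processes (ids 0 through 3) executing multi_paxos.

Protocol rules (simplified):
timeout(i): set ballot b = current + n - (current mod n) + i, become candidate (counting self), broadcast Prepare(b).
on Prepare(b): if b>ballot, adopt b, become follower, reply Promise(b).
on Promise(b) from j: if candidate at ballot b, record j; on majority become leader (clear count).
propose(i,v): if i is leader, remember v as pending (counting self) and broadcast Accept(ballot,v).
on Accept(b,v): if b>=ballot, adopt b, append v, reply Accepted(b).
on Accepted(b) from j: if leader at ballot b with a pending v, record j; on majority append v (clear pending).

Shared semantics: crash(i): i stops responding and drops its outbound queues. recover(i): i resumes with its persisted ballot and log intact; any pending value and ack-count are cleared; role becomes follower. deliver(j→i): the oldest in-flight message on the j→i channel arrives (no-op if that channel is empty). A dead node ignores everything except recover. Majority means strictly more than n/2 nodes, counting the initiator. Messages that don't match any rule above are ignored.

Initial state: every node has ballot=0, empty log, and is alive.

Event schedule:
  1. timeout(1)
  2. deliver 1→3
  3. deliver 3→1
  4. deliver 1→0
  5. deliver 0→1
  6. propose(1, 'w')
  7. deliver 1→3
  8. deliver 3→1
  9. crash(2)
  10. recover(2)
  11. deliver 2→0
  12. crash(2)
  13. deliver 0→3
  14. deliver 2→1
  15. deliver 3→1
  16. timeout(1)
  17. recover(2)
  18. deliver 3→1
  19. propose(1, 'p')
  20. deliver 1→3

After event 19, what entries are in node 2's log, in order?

empty

e1 timeout(1): 1[cand,b=5,-]
e2 deliver 1→3: 3[foll,b=5,-]
e3 deliver 3→1: ·
e4 deliver 1→0: 0[foll,b=5,-]
e5 deliver 0→1: 1[lead,b=5,-]
e6 propose(1,'w'): ·
e7 deliver 1→3: 3[foll,b=5,w]
e8 deliver 3→1: ·
e9 crash(2): 2[✗foll,b=0,-]
e10 recover(2): 2[foll,b=0,-]
e11 deliver 2→0: ·
e12 crash(2): 2[✗foll,b=0,-]
e13 deliver 0→3: ·
e14 deliver 2→1: ·
e15 deliver 3→1: ·
e16 timeout(1): 1[cand,b=9,-]
e17 recover(2): 2[foll,b=0,-]
e18 deliver 3→1: ·
e19 propose(1,'p'): ·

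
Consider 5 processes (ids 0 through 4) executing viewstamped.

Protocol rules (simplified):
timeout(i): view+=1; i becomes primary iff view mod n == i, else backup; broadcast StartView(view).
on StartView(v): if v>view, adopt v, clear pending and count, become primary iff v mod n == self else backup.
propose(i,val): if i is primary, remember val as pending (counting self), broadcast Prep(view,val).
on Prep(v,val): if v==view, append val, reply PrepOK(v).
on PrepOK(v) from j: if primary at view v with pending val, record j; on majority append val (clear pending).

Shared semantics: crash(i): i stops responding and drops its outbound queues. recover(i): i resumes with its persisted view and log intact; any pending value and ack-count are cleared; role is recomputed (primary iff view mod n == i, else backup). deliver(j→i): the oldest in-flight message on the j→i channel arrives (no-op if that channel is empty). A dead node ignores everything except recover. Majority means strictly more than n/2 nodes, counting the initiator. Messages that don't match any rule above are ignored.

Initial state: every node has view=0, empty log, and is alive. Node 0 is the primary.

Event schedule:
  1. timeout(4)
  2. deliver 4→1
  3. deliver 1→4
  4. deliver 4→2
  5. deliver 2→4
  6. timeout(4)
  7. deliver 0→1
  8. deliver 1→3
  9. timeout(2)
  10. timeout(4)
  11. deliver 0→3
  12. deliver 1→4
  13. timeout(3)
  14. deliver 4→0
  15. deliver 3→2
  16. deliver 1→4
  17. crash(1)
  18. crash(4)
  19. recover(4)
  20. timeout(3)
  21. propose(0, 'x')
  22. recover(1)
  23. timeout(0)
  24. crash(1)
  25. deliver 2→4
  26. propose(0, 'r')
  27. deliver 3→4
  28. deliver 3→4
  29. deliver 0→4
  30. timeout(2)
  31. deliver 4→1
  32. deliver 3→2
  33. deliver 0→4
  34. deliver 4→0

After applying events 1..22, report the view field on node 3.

after 1 — timeout(4): n4:back/v1/[-]
after 2 — deliver 4→1: n1:prim/v1/[-]
after 3 — deliver 1→4: ·
after 4 — deliver 4→2: n2:back/v1/[-]
after 5 — deliver 2→4: ·
after 6 — timeout(4): n4:back/v2/[-]
after 7 — deliver 0→1: ·
after 8 — deliver 1→3: ·
after 9 — timeout(2): n2:prim/v2/[-]
after 10 — timeout(4): n4:back/v3/[-]
after 11 — deliver 0→3: ·
after 12 — deliver 1→4: ·
after 13 — timeout(3): n3:back/v1/[-]
after 14 — deliver 4→0: n0:back/v1/[-]
after 15 — deliver 3→2: ·
after 16 — deliver 1→4: ·
after 17 — crash(1): n1:✗prim/v1/[-]
after 18 — crash(4): n4:✗back/v3/[-]
after 19 — recover(4): n4:back/v3/[-]
after 20 — timeout(3): n3:back/v2/[-]
after 21 — propose(0,'x'): ·
after 22 — recover(1): n1:prim/v1/[-]

2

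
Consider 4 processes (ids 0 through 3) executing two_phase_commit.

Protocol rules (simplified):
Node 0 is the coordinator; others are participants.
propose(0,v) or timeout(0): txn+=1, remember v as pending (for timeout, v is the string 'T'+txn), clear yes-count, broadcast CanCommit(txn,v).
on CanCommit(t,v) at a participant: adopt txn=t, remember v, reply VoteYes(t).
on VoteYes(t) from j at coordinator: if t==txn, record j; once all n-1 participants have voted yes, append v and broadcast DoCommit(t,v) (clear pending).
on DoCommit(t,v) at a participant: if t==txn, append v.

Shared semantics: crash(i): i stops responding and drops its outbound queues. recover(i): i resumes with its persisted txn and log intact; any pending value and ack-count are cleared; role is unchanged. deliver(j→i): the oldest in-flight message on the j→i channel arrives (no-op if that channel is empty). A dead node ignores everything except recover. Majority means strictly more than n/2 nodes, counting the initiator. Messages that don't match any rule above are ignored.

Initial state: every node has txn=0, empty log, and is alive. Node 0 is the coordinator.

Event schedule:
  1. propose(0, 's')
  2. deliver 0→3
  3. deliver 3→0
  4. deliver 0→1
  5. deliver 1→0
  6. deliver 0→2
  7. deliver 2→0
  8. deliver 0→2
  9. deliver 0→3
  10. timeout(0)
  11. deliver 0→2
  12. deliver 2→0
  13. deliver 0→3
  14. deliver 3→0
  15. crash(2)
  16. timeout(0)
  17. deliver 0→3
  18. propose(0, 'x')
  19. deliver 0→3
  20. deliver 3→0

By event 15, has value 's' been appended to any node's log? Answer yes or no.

yes

[1] propose(0,'s') → N0(coor t1 [-])
[2] deliver 0→3 → N3(part t1 [-])
[3] deliver 3→0 → ∅
[4] deliver 0→1 → N1(part t1 [-])
[5] deliver 1→0 → ∅
[6] deliver 0→2 → N2(part t1 [-])
[7] deliver 2→0 → N0(coor t1 [s])
[8] deliver 0→2 → N2(part t1 [s])
[9] deliver 0→3 → N3(part t1 [s])
[10] timeout(0) → N0(coor t2 [s])
[11] deliver 0→2 → N2(part t2 [s])
[12] deliver 2→0 → ∅
[13] deliver 0→3 → N3(part t2 [s])
[14] deliver 3→0 → ∅
[15] crash(2) → N2(✗part t2 [s])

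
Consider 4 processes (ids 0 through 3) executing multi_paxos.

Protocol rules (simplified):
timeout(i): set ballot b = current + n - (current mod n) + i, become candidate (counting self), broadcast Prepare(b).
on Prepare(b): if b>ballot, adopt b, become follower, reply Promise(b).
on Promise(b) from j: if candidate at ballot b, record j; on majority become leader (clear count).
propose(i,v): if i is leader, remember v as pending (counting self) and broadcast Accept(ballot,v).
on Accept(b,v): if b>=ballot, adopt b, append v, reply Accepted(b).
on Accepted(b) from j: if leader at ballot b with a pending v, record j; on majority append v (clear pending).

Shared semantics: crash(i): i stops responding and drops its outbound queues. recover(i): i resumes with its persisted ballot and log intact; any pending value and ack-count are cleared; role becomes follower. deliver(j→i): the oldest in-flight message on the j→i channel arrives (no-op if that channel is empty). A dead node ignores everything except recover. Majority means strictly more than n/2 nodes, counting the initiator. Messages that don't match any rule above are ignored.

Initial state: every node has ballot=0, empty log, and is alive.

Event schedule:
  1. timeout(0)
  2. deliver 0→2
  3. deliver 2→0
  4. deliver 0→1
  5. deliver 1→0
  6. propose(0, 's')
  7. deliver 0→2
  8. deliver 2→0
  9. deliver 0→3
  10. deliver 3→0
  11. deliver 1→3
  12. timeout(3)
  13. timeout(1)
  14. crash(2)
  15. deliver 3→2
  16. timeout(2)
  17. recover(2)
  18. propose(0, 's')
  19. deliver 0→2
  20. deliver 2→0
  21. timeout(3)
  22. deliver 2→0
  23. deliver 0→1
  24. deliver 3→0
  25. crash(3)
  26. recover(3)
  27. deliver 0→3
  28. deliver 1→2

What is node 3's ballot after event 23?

[1] timeout(0) → N0(cand b4 [-])
[2] deliver 0→2 → N2(foll b4 [-])
[3] deliver 2→0 → ∅
[4] deliver 0→1 → N1(foll b4 [-])
[5] deliver 1→0 → N0(lead b4 [-])
[6] propose(0,'s') → ∅
[7] deliver 0→2 → N2(foll b4 [s])
[8] deliver 2→0 → ∅
[9] deliver 0→3 → N3(foll b4 [-])
[10] deliver 3→0 → ∅
[11] deliver 1→3 → ∅
[12] timeout(3) → N3(cand b11 [-])
[13] timeout(1) → N1(cand b9 [-])
[14] crash(2) → N2(✗foll b4 [s])
[15] deliver 3→2 → ∅
[16] timeout(2) → ∅
[17] recover(2) → N2(foll b4 [s])
[18] propose(0,'s') → ∅
[19] deliver 0→2 → N2(foll b4 [s,s])
[20] deliver 2→0 → ∅
[21] timeout(3) → N3(cand b15 [-])
[22] deliver 2→0 → ∅
[23] deliver 0→1 → ∅

15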